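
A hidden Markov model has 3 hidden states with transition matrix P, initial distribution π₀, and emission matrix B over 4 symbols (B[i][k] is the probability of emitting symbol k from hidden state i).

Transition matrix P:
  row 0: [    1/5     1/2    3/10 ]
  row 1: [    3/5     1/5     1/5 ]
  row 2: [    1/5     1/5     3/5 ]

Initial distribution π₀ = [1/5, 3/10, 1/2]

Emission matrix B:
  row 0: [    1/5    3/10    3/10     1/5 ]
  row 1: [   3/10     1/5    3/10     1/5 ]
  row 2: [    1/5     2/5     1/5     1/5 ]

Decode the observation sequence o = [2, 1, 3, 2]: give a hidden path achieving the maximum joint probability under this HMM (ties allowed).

t=0: δ = [6.000e-02, 9.000e-02, 1.000e-01]  (obs o_0=2)
t=1: δ = [1.620e-02, 6.000e-03, 2.400e-02]  ψ = [1, 0, 2]  (obs o_1=1)
t=2: δ = [9.600e-04, 1.620e-03, 2.880e-03]  ψ = [2, 0, 2]  (obs o_2=3)
t=3: δ = [2.916e-04, 1.728e-04, 3.456e-04]  ψ = [1, 2, 2]  (obs o_3=2)
backtrack: best end state = 2; path = [2, 2, 2, 2]

path = [2, 2, 2, 2]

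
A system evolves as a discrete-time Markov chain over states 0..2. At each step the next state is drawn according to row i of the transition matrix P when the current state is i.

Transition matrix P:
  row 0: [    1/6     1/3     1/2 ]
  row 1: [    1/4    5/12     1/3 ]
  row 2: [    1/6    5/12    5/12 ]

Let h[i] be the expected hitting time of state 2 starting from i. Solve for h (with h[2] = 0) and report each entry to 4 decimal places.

First-step conditioning: h[2] = 0; for i ≠ 2, h[i] = 1 + Σ_k P[i][k]·h[k].
  h[0] = 1 + 1/6·h[0] + 1/3·h[1]
  h[1] = 1 + 1/4·h[0] + 5/12·h[1]
Solving the 2×2 linear system over states ≠ 2 gives exactly h = [66/29, 78/29, 0] (h[2] = 0 is the target).

h = [2.2759, 2.6897, 0.0000]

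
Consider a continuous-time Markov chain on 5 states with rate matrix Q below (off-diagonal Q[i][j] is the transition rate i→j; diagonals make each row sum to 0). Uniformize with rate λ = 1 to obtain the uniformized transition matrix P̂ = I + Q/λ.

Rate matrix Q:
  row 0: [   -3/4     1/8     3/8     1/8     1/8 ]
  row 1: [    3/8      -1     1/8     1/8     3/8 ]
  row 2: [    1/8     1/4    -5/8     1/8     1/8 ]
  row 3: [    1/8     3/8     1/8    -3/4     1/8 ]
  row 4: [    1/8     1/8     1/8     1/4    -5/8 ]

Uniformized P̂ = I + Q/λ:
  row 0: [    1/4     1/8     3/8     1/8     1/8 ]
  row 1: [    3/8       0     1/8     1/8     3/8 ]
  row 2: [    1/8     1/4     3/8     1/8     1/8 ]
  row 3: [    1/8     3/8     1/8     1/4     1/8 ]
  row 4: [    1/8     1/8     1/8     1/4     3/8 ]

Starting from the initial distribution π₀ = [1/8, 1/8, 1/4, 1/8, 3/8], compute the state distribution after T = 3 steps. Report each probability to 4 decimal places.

π = [0.1931, 0.1755, 0.2280, 0.1763, 0.2271]

t=0: π = [0.1250, 0.1250, 0.2500, 0.1250, 0.3750]
t=1: π = [0.1719, 0.1719, 0.2188, 0.1875, 0.2500]
t=2: π = [0.1895, 0.1777, 0.2227, 0.1797, 0.2305]
t=3: π = [0.1931, 0.1755, 0.2280, 0.1763, 0.2271]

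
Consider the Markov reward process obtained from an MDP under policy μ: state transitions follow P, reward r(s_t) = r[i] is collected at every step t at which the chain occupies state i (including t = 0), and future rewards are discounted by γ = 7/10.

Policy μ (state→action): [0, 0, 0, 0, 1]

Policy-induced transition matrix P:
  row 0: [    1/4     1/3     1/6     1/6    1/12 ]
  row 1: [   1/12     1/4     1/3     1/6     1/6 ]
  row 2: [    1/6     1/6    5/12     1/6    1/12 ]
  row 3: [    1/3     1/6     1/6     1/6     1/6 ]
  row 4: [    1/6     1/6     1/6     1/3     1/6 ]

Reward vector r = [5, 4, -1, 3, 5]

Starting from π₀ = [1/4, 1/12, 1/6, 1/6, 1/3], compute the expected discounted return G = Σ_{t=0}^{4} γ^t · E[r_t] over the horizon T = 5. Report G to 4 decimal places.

G = 8.7155

t=0: π = [0.2500, 0.0833, 0.1667, 0.1667, 0.3333], E[r] = 3.5833, γ^t·E[r] = 3.583333, running G = 3.583333
t=1: π = [0.2083, 0.2153, 0.2222, 0.2222, 0.1319], E[r] = 3.0069, γ^t·E[r] = 2.104861, running G = 5.688194
t=2: π = [0.2031, 0.2193, 0.2581, 0.1887, 0.1308], E[r] = 2.8547, γ^t·E[r] = 1.398825, running G = 7.087020
t=3: π = [0.1968, 0.2188, 0.2677, 0.1885, 0.1282], E[r] = 2.7978, γ^t·E[r] = 0.959642, running G = 8.046662
t=4: π = [0.1962, 0.2177, 0.2701, 0.1880, 0.1280], E[r] = 2.7858, γ^t·E[r] = 0.668873, running G = 8.715535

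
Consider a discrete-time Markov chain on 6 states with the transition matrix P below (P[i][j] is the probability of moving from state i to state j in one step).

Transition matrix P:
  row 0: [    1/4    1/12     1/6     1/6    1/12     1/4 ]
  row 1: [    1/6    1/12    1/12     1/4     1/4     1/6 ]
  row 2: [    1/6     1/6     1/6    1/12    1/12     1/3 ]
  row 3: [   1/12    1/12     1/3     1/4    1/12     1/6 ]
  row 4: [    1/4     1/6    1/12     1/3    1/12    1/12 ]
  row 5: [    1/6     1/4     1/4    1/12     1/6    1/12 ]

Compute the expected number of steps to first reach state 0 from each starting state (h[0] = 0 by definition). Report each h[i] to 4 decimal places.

h = [0.0000, 6.1754, 6.1322, 6.7452, 5.7796, 6.1116]

First-step conditioning: h[0] = 0; for i ≠ 0, h[i] = 1 + Σ_k P[i][k]·h[k].
  h[1] = 1 + 1/12·h[1] + 1/12·h[2] + 1/4·h[3] + 1/4·h[4] + 1/6·h[5]
  h[2] = 1 + 1/6·h[1] + 1/6·h[2] + 1/12·h[3] + 1/12·h[4] + 1/3·h[5]
  h[3] = 1 + 1/12·h[1] + 1/3·h[2] + 1/4·h[3] + 1/12·h[4] + 1/6·h[5]
  h[4] = 1 + 1/6·h[1] + 1/12·h[2] + 1/3·h[3] + 1/12·h[4] + 1/12·h[5]
  h[5] = 1 + 1/4·h[1] + 1/4·h[2] + 1/12·h[3] + 1/6·h[4] + 1/12·h[5]
Solving the 5×5 linear system over states ≠ 0 gives exactly h = [0, 74556/12073, 74034/12073, 81435/12073, 69777/12073, 73785/12073] (h[0] = 0 is the target).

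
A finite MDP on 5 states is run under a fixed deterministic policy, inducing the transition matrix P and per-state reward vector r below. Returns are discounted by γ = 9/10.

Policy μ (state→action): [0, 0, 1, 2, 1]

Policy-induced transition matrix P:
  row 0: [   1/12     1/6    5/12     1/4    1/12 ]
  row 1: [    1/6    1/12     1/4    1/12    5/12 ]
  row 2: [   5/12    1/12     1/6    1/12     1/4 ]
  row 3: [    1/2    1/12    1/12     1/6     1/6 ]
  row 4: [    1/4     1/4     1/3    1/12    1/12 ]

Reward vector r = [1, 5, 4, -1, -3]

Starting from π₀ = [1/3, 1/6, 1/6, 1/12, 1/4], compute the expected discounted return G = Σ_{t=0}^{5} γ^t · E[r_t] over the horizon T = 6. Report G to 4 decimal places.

t=0: π = [0.3333, 0.1667, 0.1667, 0.0833, 0.2500], E[r] = 1.0000, γ^t·E[r] = 1.000000, running G = 1.000000
t=1: π = [0.2292, 0.1528, 0.2986, 0.1458, 0.1736], E[r] = 1.5208, γ^t·E[r] = 1.368750, running G = 2.368750
t=2: π = [0.2853, 0.1314, 0.2535, 0.1337, 0.1962], E[r] = 1.2338, γ^t·E[r] = 0.999375, running G = 3.368125
t=3: π = [0.2672, 0.1398, 0.2705, 0.1420, 0.1805], E[r] = 1.3646, γ^t·E[r] = 0.994816, running G = 4.362941
t=4: π = [0.2744, 0.1357, 0.2634, 0.1397, 0.1869], E[r] = 1.3060, γ^t·E[r] = 0.856865, running G = 5.219806
t=5: π = [0.2718, 0.1373, 0.2661, 0.1407, 0.1841], E[r] = 1.3298, γ^t·E[r] = 0.785235, running G = 6.005042

G = 6.0050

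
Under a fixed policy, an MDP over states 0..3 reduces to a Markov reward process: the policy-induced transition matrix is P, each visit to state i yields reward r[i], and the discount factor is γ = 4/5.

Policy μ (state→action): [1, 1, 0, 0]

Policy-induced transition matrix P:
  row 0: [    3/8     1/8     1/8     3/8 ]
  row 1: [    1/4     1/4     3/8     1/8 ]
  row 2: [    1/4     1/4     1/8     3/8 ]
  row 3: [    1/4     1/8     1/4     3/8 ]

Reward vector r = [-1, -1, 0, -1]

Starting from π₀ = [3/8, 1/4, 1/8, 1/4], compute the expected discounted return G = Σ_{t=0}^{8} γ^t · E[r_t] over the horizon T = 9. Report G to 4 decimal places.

G = -3.5002

t=0: π = [0.3750, 0.2500, 0.1250, 0.2500], E[r] = -0.8750, γ^t·E[r] = -0.875000, running G = -0.875000
t=1: π = [0.2969, 0.1719, 0.2188, 0.3125], E[r] = -0.7813, γ^t·E[r] = -0.625000, running G = -1.500000
t=2: π = [0.2871, 0.1738, 0.2070, 0.3320], E[r] = -0.7930, γ^t·E[r] = -0.507500, running G = -2.007500
t=3: π = [0.2859, 0.1726, 0.2100, 0.3315], E[r] = -0.7900, γ^t·E[r] = -0.404500, running G = -2.412000
t=4: π = [0.2857, 0.1728, 0.2096, 0.3318], E[r] = -0.7904, γ^t·E[r] = -0.323750, running G = -2.735750
t=5: π = [0.2857, 0.1728, 0.2097, 0.3318], E[r] = -0.7903, γ^t·E[r] = -0.258970, running G = -2.994720
t=6: π = [0.2857, 0.1728, 0.2097, 0.3318], E[r] = -0.7903, γ^t·E[r] = -0.207179, running G = -3.201899
t=7: π = [0.2857, 0.1728, 0.2097, 0.3318], E[r] = -0.7903, γ^t·E[r] = -0.165743, running G = -3.367642
t=8: π = [0.2857, 0.1728, 0.2097, 0.3318], E[r] = -0.7903, γ^t·E[r] = -0.132594, running G = -3.500236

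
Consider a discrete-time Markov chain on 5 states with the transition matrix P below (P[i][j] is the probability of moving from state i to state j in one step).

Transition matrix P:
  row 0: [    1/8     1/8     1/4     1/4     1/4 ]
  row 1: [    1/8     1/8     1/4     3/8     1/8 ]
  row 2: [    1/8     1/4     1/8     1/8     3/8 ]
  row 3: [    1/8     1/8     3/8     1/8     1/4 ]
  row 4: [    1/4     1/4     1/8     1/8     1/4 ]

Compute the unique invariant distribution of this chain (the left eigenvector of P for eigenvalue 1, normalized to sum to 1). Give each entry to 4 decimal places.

π = [0.1567, 0.1836, 0.2152, 0.1905, 0.2539]

Balance equations π_j = Σ_i π_i·P[i][j]:
  π_0 = 1/8·π_0 + 1/8·π_1 + 1/8·π_2 + 1/8·π_3 + 1/4·π_4
  π_1 = 1/8·π_0 + 1/8·π_1 + 1/4·π_2 + 1/8·π_3 + 1/4·π_4
  π_2 = 1/4·π_0 + 1/4·π_1 + 1/8·π_2 + 3/8·π_3 + 1/8·π_4
  π_3 = 1/4·π_0 + 3/8·π_1 + 1/8·π_2 + 1/8·π_3 + 1/8·π_4
  normalize: π_0 + π_1 + π_2 + π_3 + π_4 = 1
Solving the linear system gives exactly π = [845/5391, 110/599, 1160/5391, 1027/5391, 1369/5391].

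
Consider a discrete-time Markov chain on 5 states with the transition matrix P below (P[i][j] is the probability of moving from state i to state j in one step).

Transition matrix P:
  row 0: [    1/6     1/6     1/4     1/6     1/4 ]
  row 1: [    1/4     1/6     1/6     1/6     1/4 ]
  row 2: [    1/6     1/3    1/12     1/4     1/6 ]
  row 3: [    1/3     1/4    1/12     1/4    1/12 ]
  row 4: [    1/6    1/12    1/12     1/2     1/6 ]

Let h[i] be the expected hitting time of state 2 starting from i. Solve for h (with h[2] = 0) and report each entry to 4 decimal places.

h = [6.1825, 6.6978, 0.0000, 7.1345, 7.3870]

First-step conditioning: h[2] = 0; for i ≠ 2, h[i] = 1 + Σ_k P[i][k]·h[k].
  h[0] = 1 + 1/6·h[0] + 1/6·h[1] + 1/6·h[3] + 1/4·h[4]
  h[1] = 1 + 1/4·h[0] + 1/6·h[1] + 1/6·h[3] + 1/4·h[4]
  h[3] = 1 + 1/3·h[0] + 1/4·h[1] + 1/4·h[3] + 1/12·h[4]
  h[4] = 1 + 1/6·h[0] + 1/12·h[1] + 1/2·h[3] + 1/6·h[4]
Solving the 4×4 linear system over states ≠ 2 gives exactly h = [21744/3517, 23556/3517, 0, 25092/3517, 25980/3517] (h[2] = 0 is the target).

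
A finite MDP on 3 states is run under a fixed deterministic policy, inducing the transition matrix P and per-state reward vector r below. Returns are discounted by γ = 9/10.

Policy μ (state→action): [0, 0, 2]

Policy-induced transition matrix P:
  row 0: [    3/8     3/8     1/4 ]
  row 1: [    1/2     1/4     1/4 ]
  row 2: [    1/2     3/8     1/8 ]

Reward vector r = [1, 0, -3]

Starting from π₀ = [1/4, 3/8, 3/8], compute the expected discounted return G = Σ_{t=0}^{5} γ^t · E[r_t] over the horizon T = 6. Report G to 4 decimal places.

G = -1.6280

t=0: π = [0.2500, 0.3750, 0.3750], E[r] = -0.8750, γ^t·E[r] = -0.875000, running G = -0.875000
t=1: π = [0.4688, 0.3281, 0.2031], E[r] = -0.1406, γ^t·E[r] = -0.126563, running G = -1.001563
t=2: π = [0.4414, 0.3340, 0.2246], E[r] = -0.2324, γ^t·E[r] = -0.188262, running G = -1.189824
t=3: π = [0.4448, 0.3333, 0.2219], E[r] = -0.2209, γ^t·E[r] = -0.161071, running G = -1.350895
t=4: π = [0.4444, 0.3333, 0.2223], E[r] = -0.2224, γ^t·E[r] = -0.145905, running G = -1.496799
t=5: π = [0.4445, 0.3333, 0.2222], E[r] = -0.2222, γ^t·E[r] = -0.131208, running G = -1.628008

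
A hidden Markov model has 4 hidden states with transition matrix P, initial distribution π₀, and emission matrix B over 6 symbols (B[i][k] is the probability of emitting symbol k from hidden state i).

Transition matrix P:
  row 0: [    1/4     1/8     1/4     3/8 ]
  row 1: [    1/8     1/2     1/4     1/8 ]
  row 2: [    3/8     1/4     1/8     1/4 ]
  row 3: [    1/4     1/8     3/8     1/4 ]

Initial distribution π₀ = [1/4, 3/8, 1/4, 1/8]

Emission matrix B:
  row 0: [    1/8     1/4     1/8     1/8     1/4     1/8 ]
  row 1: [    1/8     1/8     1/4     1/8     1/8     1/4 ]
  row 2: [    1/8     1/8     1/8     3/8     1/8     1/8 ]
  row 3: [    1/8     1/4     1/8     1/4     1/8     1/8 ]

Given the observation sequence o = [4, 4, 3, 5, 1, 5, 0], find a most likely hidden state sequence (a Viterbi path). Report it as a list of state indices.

path = [0, 3, 2, 1, 1, 1, 1]

t=0: δ = [6.250e-02, 4.688e-02, 3.125e-02, 1.562e-02]  (obs o_0=4)
t=1: δ = [3.906e-03, 2.930e-03, 1.953e-03, 2.930e-03]  ψ = [0, 1, 0, 0]  (obs o_1=4)
t=2: δ = [1.221e-04, 1.831e-04, 4.120e-04, 3.662e-04]  ψ = [0, 1, 3, 0]  (obs o_2=3)
t=3: δ = [1.931e-05, 2.575e-05, 1.717e-05, 1.287e-05]  ψ = [2, 2, 3, 2]  (obs o_3=5)
t=4: δ = [1.609e-06, 1.609e-06, 8.047e-07, 1.810e-06]  ψ = [2, 1, 1, 0]  (obs o_4=1)
t=5: δ = [5.658e-08, 2.012e-07, 8.487e-08, 7.544e-08]  ψ = [3, 1, 3, 0]  (obs o_5=5)
t=6: δ = [3.978e-09, 1.257e-08, 6.286e-09, 3.143e-09]  ψ = [2, 1, 1, 1]  (obs o_6=0)
backtrack: best end state = 1; path = [0, 3, 2, 1, 1, 1, 1]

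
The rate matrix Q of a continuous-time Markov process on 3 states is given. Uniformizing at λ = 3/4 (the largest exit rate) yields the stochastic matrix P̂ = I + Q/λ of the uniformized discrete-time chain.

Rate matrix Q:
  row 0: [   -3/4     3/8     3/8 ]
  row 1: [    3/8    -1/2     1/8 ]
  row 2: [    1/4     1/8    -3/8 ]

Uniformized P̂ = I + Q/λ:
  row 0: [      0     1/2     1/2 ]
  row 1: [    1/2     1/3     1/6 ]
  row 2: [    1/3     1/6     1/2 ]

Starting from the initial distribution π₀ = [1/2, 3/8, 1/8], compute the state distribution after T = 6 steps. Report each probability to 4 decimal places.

π = [0.2905, 0.3153, 0.3942]

t=0: π = [0.5000, 0.3750, 0.1250]
t=1: π = [0.2292, 0.3958, 0.3750]
t=2: π = [0.3229, 0.3090, 0.3681]
t=3: π = [0.2772, 0.3258, 0.3970]
t=4: π = [0.2952, 0.3134, 0.3914]
t=5: π = [0.2871, 0.3173, 0.3955]
t=6: π = [0.2905, 0.3153, 0.3942]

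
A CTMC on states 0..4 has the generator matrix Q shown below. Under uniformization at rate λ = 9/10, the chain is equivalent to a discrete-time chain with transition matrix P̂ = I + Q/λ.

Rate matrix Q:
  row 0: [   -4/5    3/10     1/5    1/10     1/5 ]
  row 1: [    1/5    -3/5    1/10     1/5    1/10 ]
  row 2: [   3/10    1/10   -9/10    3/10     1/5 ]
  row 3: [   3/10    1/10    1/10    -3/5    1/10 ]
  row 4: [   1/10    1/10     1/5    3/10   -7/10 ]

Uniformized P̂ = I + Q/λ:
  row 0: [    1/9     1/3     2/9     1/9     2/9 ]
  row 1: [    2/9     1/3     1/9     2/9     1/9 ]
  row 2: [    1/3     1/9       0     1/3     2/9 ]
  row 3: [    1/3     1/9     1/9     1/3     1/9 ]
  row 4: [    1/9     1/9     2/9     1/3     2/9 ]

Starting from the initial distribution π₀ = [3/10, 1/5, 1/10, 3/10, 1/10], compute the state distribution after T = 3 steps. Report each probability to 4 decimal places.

π = [0.2228, 0.2071, 0.1394, 0.2606, 0.1701]

t=0: π = [0.3000, 0.2000, 0.1000, 0.3000, 0.1000]
t=1: π = [0.2222, 0.2222, 0.1444, 0.2444, 0.1667]
t=2: π = [0.2222, 0.2099, 0.1383, 0.2593, 0.1704]
t=3: π = [0.2228, 0.2071, 0.1394, 0.2606, 0.1701]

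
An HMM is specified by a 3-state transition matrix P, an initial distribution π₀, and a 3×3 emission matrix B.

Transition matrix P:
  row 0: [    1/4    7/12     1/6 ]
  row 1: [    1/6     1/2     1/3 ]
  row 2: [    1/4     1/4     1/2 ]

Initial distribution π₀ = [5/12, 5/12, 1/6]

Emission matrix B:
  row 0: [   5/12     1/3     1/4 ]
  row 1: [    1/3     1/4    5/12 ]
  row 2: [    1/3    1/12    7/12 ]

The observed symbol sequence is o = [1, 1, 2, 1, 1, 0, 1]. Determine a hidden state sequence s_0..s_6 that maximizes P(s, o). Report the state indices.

t=0: δ = [1.389e-01, 1.042e-01, 1.389e-02]  (obs o_0=1)
t=1: δ = [1.157e-02, 2.025e-02, 2.894e-03]  ψ = [0, 0, 1]  (obs o_1=1)
t=2: δ = [8.439e-04, 4.220e-03, 3.938e-03]  ψ = [1, 1, 1]  (obs o_2=2)
t=3: δ = [3.282e-04, 5.275e-04, 1.641e-04]  ψ = [2, 1, 2]  (obs o_3=1)
t=4: δ = [2.930e-05, 6.593e-05, 1.465e-05]  ψ = [1, 1, 1]  (obs o_4=1)
t=5: δ = [4.579e-06, 1.099e-05, 7.326e-06]  ψ = [1, 1, 1]  (obs o_5=0)
t=6: δ = [6.105e-07, 1.374e-06, 3.052e-07]  ψ = [1, 1, 1]  (obs o_6=1)
backtrack: best end state = 1; path = [0, 1, 1, 1, 1, 1, 1]

path = [0, 1, 1, 1, 1, 1, 1]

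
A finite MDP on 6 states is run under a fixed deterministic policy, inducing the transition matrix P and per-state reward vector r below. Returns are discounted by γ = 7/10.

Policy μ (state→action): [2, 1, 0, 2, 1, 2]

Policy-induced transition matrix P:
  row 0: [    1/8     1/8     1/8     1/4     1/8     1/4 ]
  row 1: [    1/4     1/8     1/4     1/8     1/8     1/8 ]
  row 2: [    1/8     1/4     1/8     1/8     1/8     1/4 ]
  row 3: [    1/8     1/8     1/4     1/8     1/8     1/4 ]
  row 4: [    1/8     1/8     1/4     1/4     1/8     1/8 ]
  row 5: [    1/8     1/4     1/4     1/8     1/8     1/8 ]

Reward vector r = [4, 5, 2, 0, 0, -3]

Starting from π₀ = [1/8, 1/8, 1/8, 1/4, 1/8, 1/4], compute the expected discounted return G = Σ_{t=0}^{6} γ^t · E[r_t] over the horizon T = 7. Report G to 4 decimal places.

t=0: π = [0.1250, 0.1250, 0.1250, 0.2500, 0.1250, 0.2500], E[r] = 0.6250, γ^t·E[r] = 0.625000, running G = 0.625000
t=1: π = [0.1406, 0.1719, 0.2188, 0.1563, 0.1250, 0.1875], E[r] = 1.2969, γ^t·E[r] = 0.907813, running G = 1.532813
t=2: π = [0.1465, 0.1758, 0.2051, 0.1582, 0.1250, 0.1895], E[r] = 1.3066, γ^t·E[r] = 0.640254, running G = 2.173066
t=3: π = [0.1470, 0.1743, 0.2061, 0.1589, 0.1250, 0.1887], E[r] = 1.3054, γ^t·E[r] = 0.447759, running G = 2.620825
t=4: π = [0.1468, 0.1743, 0.2059, 0.1590, 0.1250, 0.1890], E[r] = 1.3036, γ^t·E[r] = 0.313006, running G = 2.933832
t=5: π = [0.1468, 0.1744, 0.2059, 0.1590, 0.1250, 0.1890], E[r] = 1.3039, γ^t·E[r] = 0.219151, running G = 3.152983
t=6: π = [0.1468, 0.1744, 0.2059, 0.1590, 0.1250, 0.1890], E[r] = 1.3039, γ^t·E[r] = 0.153404, running G = 3.306387

G = 3.3064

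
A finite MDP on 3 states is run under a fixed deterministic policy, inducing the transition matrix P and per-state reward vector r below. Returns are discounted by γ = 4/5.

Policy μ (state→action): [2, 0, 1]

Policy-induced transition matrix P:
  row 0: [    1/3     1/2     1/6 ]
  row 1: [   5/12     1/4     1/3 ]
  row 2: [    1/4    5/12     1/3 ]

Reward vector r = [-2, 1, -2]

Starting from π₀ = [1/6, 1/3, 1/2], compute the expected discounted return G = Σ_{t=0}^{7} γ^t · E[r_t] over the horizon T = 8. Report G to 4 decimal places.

G = -3.7211

t=0: π = [0.1667, 0.3333, 0.5000], E[r] = -1.0000, γ^t·E[r] = -1.000000, running G = -1.000000
t=1: π = [0.3194, 0.3750, 0.3056], E[r] = -0.8750, γ^t·E[r] = -0.700000, running G = -1.700000
t=2: π = [0.3391, 0.3808, 0.2801], E[r] = -0.8576, γ^t·E[r] = -0.548889, running G = -2.248889
t=3: π = [0.3417, 0.3815, 0.2768], E[r] = -0.8556, γ^t·E[r] = -0.438074, running G = -2.686963
t=4: π = [0.3421, 0.3816, 0.2764], E[r] = -0.8553, γ^t·E[r] = -0.350331, running G = -3.037294
t=5: π = [0.3421, 0.3816, 0.2763], E[r] = -0.8553, γ^t·E[r] = -0.280255, running G = -3.317549
t=6: π = [0.3421, 0.3816, 0.2763], E[r] = -0.8553, γ^t·E[r] = -0.224202, running G = -3.541751
t=7: π = [0.3421, 0.3816, 0.2763], E[r] = -0.8553, γ^t·E[r] = -0.179362, running G = -3.721113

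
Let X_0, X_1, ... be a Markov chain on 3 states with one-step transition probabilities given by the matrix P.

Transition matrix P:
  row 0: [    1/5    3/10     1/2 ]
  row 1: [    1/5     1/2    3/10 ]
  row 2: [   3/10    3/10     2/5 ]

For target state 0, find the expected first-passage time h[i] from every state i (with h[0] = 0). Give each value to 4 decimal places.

First-step conditioning: h[0] = 0; for i ≠ 0, h[i] = 1 + Σ_k P[i][k]·h[k].
  h[1] = 1 + 1/2·h[1] + 3/10·h[2]
  h[2] = 1 + 3/10·h[1] + 2/5·h[2]
Solving the 2×2 linear system over states ≠ 0 gives exactly h = [0, 30/7, 80/21] (h[0] = 0 is the target).

h = [0.0000, 4.2857, 3.8095]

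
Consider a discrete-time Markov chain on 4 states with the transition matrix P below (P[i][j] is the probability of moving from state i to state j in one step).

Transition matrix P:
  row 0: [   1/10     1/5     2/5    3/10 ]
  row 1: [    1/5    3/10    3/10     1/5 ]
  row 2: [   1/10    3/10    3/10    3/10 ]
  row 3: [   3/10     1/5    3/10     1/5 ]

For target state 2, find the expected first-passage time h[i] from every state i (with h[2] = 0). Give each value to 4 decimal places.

First-step conditioning: h[2] = 0; for i ≠ 2, h[i] = 1 + Σ_k P[i][k]·h[k].
  h[0] = 1 + 1/10·h[0] + 1/5·h[1] + 3/10·h[3]
  h[1] = 1 + 1/5·h[0] + 3/10·h[1] + 1/5·h[3]
  h[3] = 1 + 3/10·h[0] + 1/5·h[1] + 1/5·h[3]
Solving the 3×3 linear system over states ≠ 2 gives exactly h = [990/349, 1090/349, 0, 1080/349] (h[2] = 0 is the target).

h = [2.8367, 3.1232, 0.0000, 3.0946]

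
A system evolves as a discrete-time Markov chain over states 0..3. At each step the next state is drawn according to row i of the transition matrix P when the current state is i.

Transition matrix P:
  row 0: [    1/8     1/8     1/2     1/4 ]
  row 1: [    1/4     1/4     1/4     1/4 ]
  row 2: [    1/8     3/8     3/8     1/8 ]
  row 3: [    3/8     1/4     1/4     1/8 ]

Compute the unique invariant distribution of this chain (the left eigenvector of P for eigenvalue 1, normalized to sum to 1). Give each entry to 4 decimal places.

Balance equations π_j = Σ_i π_i·P[i][j]:
  π_0 = 1/8·π_0 + 1/4·π_1 + 1/8·π_2 + 3/8·π_3
  π_1 = 1/8·π_0 + 1/4·π_1 + 3/8·π_2 + 1/4·π_3
  π_2 = 1/2·π_0 + 1/4·π_1 + 3/8·π_2 + 1/4·π_3
  normalize: π_0 + π_1 + π_2 + π_3 = 1
Solving the linear system gives exactly π = [120/587, 157/587, 202/587, 108/587].

π = [0.2044, 0.2675, 0.3441, 0.1840]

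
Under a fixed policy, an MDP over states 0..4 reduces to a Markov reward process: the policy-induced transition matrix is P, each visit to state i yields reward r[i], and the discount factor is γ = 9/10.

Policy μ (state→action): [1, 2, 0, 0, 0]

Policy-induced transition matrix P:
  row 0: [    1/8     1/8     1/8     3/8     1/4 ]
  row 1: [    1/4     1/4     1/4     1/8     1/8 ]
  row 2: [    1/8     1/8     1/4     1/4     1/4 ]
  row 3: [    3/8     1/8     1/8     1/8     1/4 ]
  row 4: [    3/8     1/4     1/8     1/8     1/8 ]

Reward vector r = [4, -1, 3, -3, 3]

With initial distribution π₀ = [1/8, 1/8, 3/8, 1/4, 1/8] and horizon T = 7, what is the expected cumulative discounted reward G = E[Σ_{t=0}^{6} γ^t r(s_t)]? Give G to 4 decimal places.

t=0: π = [0.1250, 0.1250, 0.3750, 0.2500, 0.1250], E[r] = 1.1250, γ^t·E[r] = 1.125000, running G = 1.125000
t=1: π = [0.2344, 0.1563, 0.1875, 0.2031, 0.2188], E[r] = 1.3906, γ^t·E[r] = 1.251563, running G = 2.376563
t=2: π = [0.2500, 0.1719, 0.1680, 0.2070, 0.2031], E[r] = 1.3203, γ^t·E[r] = 1.069453, running G = 3.446016
t=3: π = [0.2490, 0.1719, 0.1675, 0.2085, 0.2031], E[r] = 1.3105, γ^t·E[r] = 0.955389, running G = 4.401404
t=4: π = [0.2494, 0.1719, 0.1674, 0.2082, 0.2031], E[r] = 1.3127, γ^t·E[r] = 0.861291, running G = 5.262696
t=5: π = [0.2493, 0.1719, 0.1674, 0.2083, 0.2031], E[r] = 1.3122, γ^t·E[r] = 0.774820, running G = 6.037516
t=6: π = [0.2493, 0.1719, 0.1674, 0.2083, 0.2031], E[r] = 1.3123, γ^t·E[r] = 0.697413, running G = 6.734929

G = 6.7349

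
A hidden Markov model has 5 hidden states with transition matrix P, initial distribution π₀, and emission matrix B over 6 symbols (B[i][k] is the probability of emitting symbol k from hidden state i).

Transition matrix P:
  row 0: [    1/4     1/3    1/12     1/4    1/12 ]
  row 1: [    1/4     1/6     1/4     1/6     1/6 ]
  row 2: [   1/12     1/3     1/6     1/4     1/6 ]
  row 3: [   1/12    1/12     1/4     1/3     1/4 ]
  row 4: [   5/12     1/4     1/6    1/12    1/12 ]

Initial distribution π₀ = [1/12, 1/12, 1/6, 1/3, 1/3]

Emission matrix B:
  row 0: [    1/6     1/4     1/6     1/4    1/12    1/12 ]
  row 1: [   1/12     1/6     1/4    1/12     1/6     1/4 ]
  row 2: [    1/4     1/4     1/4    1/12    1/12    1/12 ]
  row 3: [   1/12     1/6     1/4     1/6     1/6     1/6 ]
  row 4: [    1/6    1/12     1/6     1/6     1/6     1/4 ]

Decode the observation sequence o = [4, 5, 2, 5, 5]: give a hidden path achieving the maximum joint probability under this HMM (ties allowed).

t=0: δ = [6.944e-03, 1.389e-02, 1.389e-02, 5.556e-02, 5.556e-02]  (obs o_0=4)
t=1: δ = [1.929e-03, 3.472e-03, 1.157e-03, 3.086e-03, 3.472e-03]  ψ = [4, 4, 3, 3, 3]  (obs o_1=5)
t=2: δ = [2.411e-04, 2.170e-04, 2.170e-04, 2.572e-04, 1.286e-04]  ψ = [4, 4, 1, 3, 3]  (obs o_2=2)
t=3: δ = [5.023e-06, 2.009e-05, 5.358e-06, 1.429e-05, 1.608e-05]  ψ = [0, 0, 3, 3, 3]  (obs o_3=5)
t=4: δ = [5.582e-07, 1.005e-06, 4.186e-07, 7.938e-07, 8.931e-07]  ψ = [4, 4, 1, 3, 3]  (obs o_4=5)
backtrack: best end state = 1; path = [3, 3, 3, 4, 1]

path = [3, 3, 3, 4, 1]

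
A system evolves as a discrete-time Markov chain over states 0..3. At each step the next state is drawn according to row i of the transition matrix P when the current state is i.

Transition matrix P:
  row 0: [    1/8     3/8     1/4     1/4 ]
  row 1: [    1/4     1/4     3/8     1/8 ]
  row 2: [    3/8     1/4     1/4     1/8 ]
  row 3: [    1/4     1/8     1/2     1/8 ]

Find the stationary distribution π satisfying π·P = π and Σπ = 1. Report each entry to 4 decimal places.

Balance equations π_j = Σ_i π_i·P[i][j]:
  π_0 = 1/8·π_0 + 1/4·π_1 + 3/8·π_2 + 1/4·π_3
  π_1 = 3/8·π_0 + 1/4·π_1 + 1/4·π_2 + 1/8·π_3
  π_2 = 1/4·π_0 + 3/8·π_1 + 1/4·π_2 + 1/2·π_3
  normalize: π_0 + π_1 + π_2 + π_3 = 1
Solving the linear system gives exactly π = [169/655, 172/655, 211/655, 103/655].

π = [0.2580, 0.2626, 0.3221, 0.1573]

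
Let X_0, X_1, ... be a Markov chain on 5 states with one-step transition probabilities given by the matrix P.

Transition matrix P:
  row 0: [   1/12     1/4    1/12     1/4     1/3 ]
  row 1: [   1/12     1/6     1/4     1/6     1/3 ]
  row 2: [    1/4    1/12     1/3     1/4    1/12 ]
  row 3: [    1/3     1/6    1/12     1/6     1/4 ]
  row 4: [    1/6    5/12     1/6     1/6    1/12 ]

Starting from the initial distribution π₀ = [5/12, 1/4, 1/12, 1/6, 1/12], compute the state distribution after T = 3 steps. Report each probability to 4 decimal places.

t=0: π = [0.4167, 0.2500, 0.0833, 0.1667, 0.0833]
t=1: π = [0.1458, 0.2153, 0.1528, 0.2083, 0.2778]
t=2: π = [0.1840, 0.2355, 0.1806, 0.1916, 0.2083]
t=3: π = [0.1787, 0.2190, 0.1851, 0.1970, 0.2201]

π = [0.1787, 0.2190, 0.1851, 0.1970, 0.2201]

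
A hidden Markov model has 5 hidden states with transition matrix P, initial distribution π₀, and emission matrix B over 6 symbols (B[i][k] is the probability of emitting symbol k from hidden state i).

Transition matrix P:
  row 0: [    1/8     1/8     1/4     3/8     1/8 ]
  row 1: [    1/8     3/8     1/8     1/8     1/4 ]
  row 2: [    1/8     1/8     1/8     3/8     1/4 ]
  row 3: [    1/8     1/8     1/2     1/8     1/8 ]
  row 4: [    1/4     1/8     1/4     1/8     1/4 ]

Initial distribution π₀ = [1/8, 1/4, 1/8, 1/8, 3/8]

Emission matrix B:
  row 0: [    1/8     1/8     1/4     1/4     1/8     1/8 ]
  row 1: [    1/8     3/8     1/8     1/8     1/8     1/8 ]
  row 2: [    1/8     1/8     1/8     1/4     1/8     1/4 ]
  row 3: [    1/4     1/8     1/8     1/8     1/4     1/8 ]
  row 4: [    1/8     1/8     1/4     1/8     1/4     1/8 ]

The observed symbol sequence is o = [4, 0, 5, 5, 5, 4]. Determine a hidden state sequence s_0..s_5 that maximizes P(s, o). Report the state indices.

t=0: δ = [1.562e-02, 3.125e-02, 1.562e-02, 3.125e-02, 9.375e-02]  (obs o_0=4)
t=1: δ = [2.930e-03, 1.465e-03, 2.930e-03, 2.930e-03, 2.930e-03]  ψ = [4, 1, 4, 4, 4]  (obs o_1=0)
t=2: δ = [9.155e-05, 6.866e-05, 3.662e-04, 1.373e-04, 9.155e-05]  ψ = [4, 1, 3, 0, 2]  (obs o_2=5)
t=3: δ = [5.722e-06, 5.722e-06, 1.717e-05, 1.717e-05, 1.144e-05]  ψ = [2, 2, 3, 2, 2]  (obs o_3=5)
t=4: δ = [3.576e-07, 2.682e-07, 2.146e-06, 8.047e-07, 5.364e-07]  ψ = [4, 1, 3, 2, 2]  (obs o_4=5)
t=5: δ = [3.353e-08, 3.353e-08, 5.029e-08, 2.012e-07, 1.341e-07]  ψ = [2, 2, 3, 2, 2]  (obs o_5=4)
backtrack: best end state = 3; path = [4, 3, 2, 3, 2, 3]

path = [4, 3, 2, 3, 2, 3]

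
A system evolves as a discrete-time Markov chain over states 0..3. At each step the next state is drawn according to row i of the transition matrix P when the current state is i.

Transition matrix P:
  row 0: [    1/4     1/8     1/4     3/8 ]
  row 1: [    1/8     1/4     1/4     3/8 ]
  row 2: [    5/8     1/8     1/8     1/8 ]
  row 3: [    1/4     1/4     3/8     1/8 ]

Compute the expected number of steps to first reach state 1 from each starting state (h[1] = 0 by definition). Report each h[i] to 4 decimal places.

First-step conditioning: h[1] = 0; for i ≠ 1, h[i] = 1 + Σ_k P[i][k]·h[k].
  h[0] = 1 + 1/4·h[0] + 1/4·h[2] + 3/8·h[3]
  h[2] = 1 + 5/8·h[0] + 1/8·h[2] + 1/8·h[3]
  h[3] = 1 + 1/4·h[0] + 3/8·h[2] + 1/8·h[3]
Solving the 3×3 linear system over states ≠ 1 gives exactly h = [32/5, 0, 752/115, 664/115] (h[1] = 0 is the target).

h = [6.4000, 0.0000, 6.5391, 5.7739]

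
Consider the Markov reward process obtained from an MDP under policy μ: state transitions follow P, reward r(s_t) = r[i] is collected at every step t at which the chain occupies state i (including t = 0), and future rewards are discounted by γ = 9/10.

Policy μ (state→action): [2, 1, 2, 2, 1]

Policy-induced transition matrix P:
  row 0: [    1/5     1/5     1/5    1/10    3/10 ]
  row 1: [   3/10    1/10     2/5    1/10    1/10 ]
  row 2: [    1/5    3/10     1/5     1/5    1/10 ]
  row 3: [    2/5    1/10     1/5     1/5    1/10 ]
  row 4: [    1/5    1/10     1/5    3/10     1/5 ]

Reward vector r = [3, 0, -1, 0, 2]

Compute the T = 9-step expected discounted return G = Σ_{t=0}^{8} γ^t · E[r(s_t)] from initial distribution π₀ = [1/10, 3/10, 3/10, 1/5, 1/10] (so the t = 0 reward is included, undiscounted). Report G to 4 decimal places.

G = 4.5414

t=0: π = [0.1000, 0.3000, 0.3000, 0.2000, 0.1000], E[r] = 0.2000, γ^t·E[r] = 0.200000, running G = 0.200000
t=1: π = [0.2700, 0.1700, 0.2600, 0.1700, 0.1300], E[r] = 0.8100, γ^t·E[r] = 0.729000, running G = 0.929000
t=2: π = [0.2510, 0.1790, 0.2340, 0.1690, 0.1670], E[r] = 0.8530, γ^t·E[r] = 0.690930, running G = 1.619930
t=3: π = [0.2517, 0.1719, 0.2358, 0.1737, 0.1669], E[r] = 0.8531, γ^t·E[r] = 0.621910, running G = 2.241840
t=4: π = [0.2519, 0.1723, 0.2344, 0.1743, 0.1670], E[r] = 0.8555, γ^t·E[r] = 0.561274, running G = 2.803114
t=5: π = [0.2521, 0.1721, 0.2345, 0.1743, 0.1671], E[r] = 0.8560, γ^t·E[r] = 0.505465, running G = 3.308579
t=6: π = [0.2521, 0.1721, 0.2344, 0.1743, 0.1671], E[r] = 0.8560, γ^t·E[r] = 0.454930, running G = 3.763508
t=7: π = [0.2521, 0.1721, 0.2344, 0.1743, 0.1671], E[r] = 0.8560, γ^t·E[r] = 0.409439, running G = 4.172948
t=8: π = [0.2521, 0.1721, 0.2344, 0.1743, 0.1671], E[r] = 0.8560, γ^t·E[r] = 0.368497, running G = 4.541445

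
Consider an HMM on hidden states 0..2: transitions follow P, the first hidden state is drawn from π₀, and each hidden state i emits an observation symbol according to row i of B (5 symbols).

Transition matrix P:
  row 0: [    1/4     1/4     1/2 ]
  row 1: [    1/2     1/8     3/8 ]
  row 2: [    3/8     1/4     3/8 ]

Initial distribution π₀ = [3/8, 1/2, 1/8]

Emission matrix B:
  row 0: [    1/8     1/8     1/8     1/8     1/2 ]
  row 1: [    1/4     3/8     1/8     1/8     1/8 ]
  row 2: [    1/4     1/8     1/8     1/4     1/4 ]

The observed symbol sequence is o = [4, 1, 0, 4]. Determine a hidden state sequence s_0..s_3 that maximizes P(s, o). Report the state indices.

t=0: δ = [1.875e-01, 6.250e-02, 3.125e-02]  (obs o_0=4)
t=1: δ = [5.859e-03, 1.758e-02, 1.172e-02]  ψ = [0, 0, 0]  (obs o_1=1)
t=2: δ = [1.099e-03, 7.324e-04, 1.648e-03]  ψ = [1, 2, 1]  (obs o_2=0)
t=3: δ = [3.090e-04, 5.150e-05, 1.545e-04]  ψ = [2, 2, 2]  (obs o_3=4)
backtrack: best end state = 0; path = [0, 1, 2, 0]

path = [0, 1, 2, 0]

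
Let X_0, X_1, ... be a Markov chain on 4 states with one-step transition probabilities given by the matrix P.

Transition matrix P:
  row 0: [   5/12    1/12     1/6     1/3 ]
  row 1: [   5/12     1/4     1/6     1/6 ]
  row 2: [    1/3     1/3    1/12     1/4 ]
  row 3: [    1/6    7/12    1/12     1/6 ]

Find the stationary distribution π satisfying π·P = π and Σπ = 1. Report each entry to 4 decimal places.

π = [0.3464, 0.2821, 0.1357, 0.2357]

Balance equations π_j = Σ_i π_i·P[i][j]:
  π_0 = 5/12·π_0 + 5/12·π_1 + 1/3·π_2 + 1/6·π_3
  π_1 = 1/12·π_0 + 1/4·π_1 + 1/3·π_2 + 7/12·π_3
  π_2 = 1/6·π_0 + 1/6·π_1 + 1/12·π_2 + 1/12·π_3
  normalize: π_0 + π_1 + π_2 + π_3 = 1
Solving the linear system gives exactly π = [97/280, 79/280, 19/140, 33/140].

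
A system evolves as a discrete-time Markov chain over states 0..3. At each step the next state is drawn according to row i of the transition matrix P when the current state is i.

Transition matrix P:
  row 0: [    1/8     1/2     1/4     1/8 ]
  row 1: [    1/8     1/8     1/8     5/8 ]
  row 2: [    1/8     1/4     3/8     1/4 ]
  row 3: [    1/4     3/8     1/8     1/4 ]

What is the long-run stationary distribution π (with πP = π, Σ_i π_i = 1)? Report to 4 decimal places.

π = [0.1676, 0.2973, 0.1946, 0.3405]

Balance equations π_j = Σ_i π_i·P[i][j]:
  π_0 = 1/8·π_0 + 1/8·π_1 + 1/8·π_2 + 1/4·π_3
  π_1 = 1/2·π_0 + 1/8·π_1 + 1/4·π_2 + 3/8·π_3
  π_2 = 1/4·π_0 + 1/8·π_1 + 3/8·π_2 + 1/8·π_3
  normalize: π_0 + π_1 + π_2 + π_3 = 1
Solving the linear system gives exactly π = [31/185, 11/37, 36/185, 63/185].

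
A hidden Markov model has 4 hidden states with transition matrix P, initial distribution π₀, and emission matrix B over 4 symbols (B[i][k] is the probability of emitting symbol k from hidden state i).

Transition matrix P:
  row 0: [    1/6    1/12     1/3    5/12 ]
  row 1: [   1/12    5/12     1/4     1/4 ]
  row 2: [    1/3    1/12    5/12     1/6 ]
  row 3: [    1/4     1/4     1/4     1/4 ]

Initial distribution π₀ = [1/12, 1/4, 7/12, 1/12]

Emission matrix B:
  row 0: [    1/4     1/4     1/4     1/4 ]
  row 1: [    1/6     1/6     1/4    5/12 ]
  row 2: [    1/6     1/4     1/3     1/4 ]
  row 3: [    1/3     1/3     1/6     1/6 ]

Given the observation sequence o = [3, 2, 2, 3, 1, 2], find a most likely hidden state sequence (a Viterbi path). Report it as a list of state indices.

t=0: δ = [2.083e-02, 1.042e-01, 1.458e-01, 1.389e-02]  (obs o_0=3)
t=1: δ = [1.215e-02, 1.085e-02, 2.025e-02, 4.340e-03]  ψ = [2, 1, 2, 1]  (obs o_1=2)
t=2: δ = [1.688e-03, 1.130e-03, 2.813e-03, 8.439e-04]  ψ = [2, 1, 2, 0]  (obs o_2=2)
t=3: δ = [2.344e-04, 1.962e-04, 2.930e-04, 1.172e-04]  ψ = [2, 1, 2, 0]  (obs o_3=3)
t=4: δ = [2.442e-05, 1.363e-05, 3.052e-05, 3.256e-05]  ψ = [2, 1, 2, 0]  (obs o_4=1)
t=5: δ = [2.544e-06, 2.035e-06, 4.240e-06, 1.696e-06]  ψ = [2, 3, 2, 0]  (obs o_5=2)
backtrack: best end state = 2; path = [2, 2, 2, 2, 2, 2]

path = [2, 2, 2, 2, 2, 2]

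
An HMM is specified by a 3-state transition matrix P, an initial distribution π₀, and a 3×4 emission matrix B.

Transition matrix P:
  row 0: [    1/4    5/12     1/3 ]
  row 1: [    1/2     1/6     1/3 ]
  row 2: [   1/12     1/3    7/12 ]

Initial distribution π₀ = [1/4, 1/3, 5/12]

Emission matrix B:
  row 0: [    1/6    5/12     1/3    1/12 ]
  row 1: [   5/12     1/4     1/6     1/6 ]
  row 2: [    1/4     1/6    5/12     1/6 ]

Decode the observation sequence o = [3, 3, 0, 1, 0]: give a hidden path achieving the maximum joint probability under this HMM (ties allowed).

path = [2, 2, 1, 0, 1]

t=0: δ = [2.083e-02, 5.556e-02, 6.944e-02]  (obs o_0=3)
t=1: δ = [2.315e-03, 3.858e-03, 6.752e-03]  ψ = [1, 2, 2]  (obs o_1=3)
t=2: δ = [3.215e-04, 9.377e-04, 9.846e-04]  ψ = [1, 2, 2]  (obs o_2=0)
t=3: δ = [1.954e-04, 8.205e-05, 9.573e-05]  ψ = [1, 2, 2]  (obs o_3=1)
t=4: δ = [8.140e-06, 3.392e-05, 1.628e-05]  ψ = [0, 0, 0]  (obs o_4=0)
backtrack: best end state = 1; path = [2, 2, 1, 0, 1]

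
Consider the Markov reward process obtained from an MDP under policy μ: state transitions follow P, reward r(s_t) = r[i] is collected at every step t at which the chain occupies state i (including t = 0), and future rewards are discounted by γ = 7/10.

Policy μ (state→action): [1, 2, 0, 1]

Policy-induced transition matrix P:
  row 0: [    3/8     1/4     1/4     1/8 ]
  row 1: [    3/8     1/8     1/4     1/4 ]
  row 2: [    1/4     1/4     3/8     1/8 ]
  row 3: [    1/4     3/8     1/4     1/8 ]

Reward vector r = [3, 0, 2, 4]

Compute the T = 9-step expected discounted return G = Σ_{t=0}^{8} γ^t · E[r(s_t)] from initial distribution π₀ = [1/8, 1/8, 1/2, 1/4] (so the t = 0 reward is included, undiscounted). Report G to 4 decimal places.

G = 7.0268

t=0: π = [0.1250, 0.1250, 0.5000, 0.2500], E[r] = 2.3750, γ^t·E[r] = 2.375000, running G = 2.375000
t=1: π = [0.2813, 0.2656, 0.3125, 0.1406], E[r] = 2.0313, γ^t·E[r] = 1.421875, running G = 3.796875
t=2: π = [0.3184, 0.2344, 0.2891, 0.1582], E[r] = 2.1660, γ^t·E[r] = 1.061348, running G = 4.858223
t=3: π = [0.3191, 0.2405, 0.2861, 0.1543], E[r] = 2.1467, γ^t·E[r] = 0.736328, running G = 5.594551
t=4: π = [0.3199, 0.2392, 0.2858, 0.1551], E[r] = 2.1516, γ^t·E[r] = 0.516602, running G = 6.111152
t=5: π = [0.3199, 0.2395, 0.2857, 0.1549], E[r] = 2.1507, γ^t·E[r] = 0.361476, running G = 6.472628
t=6: π = [0.3199, 0.2394, 0.2857, 0.1549], E[r] = 2.1509, γ^t·E[r] = 0.253055, running G = 6.725684
t=7: π = [0.3199, 0.2394, 0.2857, 0.1549], E[r] = 2.1509, γ^t·E[r] = 0.177136, running G = 6.902819
t=8: π = [0.3199, 0.2394, 0.2857, 0.1549], E[r] = 2.1509, γ^t·E[r] = 0.123995, running G = 7.026815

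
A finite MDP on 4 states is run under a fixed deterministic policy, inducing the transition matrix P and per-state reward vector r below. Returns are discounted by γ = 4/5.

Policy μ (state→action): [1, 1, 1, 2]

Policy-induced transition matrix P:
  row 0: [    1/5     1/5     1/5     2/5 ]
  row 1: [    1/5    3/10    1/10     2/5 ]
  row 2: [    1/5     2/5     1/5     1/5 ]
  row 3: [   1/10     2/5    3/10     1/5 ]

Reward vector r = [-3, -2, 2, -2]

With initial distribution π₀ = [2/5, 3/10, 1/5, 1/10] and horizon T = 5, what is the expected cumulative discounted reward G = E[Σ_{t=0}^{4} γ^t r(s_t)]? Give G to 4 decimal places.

G = -4.9133

t=0: π = [0.4000, 0.3000, 0.2000, 0.1000], E[r] = -1.6000, γ^t·E[r] = -1.600000, running G = -1.600000
t=1: π = [0.1900, 0.2900, 0.1800, 0.3400], E[r] = -1.4700, γ^t·E[r] = -1.176000, running G = -2.776000
t=2: π = [0.1660, 0.3330, 0.2050, 0.2960], E[r] = -1.3460, γ^t·E[r] = -0.861440, running G = -3.637440
t=3: π = [0.1704, 0.3335, 0.1963, 0.2998], E[r] = -1.3852, γ^t·E[r] = -0.709222, running G = -4.346662
t=4: π = [0.1700, 0.3326, 0.1966, 0.3008], E[r] = -1.3835, γ^t·E[r] = -0.566682, running G = -4.913344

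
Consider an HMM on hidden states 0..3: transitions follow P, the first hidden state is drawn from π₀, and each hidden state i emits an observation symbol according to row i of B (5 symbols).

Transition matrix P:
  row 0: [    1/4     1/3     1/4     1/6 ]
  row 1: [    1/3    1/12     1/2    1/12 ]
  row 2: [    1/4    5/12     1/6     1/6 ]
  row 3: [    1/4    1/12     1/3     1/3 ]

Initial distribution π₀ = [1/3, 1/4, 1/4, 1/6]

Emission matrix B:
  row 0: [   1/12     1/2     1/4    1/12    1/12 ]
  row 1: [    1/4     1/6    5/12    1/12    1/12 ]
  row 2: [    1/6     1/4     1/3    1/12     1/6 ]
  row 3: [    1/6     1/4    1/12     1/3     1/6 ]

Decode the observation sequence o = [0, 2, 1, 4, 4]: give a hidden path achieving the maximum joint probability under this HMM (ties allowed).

path = [1, 2, 0, 1, 2]

t=0: δ = [2.778e-02, 6.250e-02, 4.167e-02, 2.778e-02]  (obs o_0=0)
t=1: δ = [5.208e-03, 7.234e-03, 1.042e-02, 7.716e-04]  ψ = [1, 2, 1, 3]  (obs o_1=2)
t=2: δ = [1.302e-03, 7.234e-04, 9.042e-04, 4.340e-04]  ψ = [2, 2, 1, 2]  (obs o_2=1)
t=3: δ = [2.713e-05, 3.617e-05, 6.028e-05, 3.617e-05]  ψ = [0, 0, 1, 0]  (obs o_3=4)
t=4: δ = [1.256e-06, 2.093e-06, 3.014e-06, 2.009e-06]  ψ = [2, 2, 1, 3]  (obs o_4=4)
backtrack: best end state = 2; path = [1, 2, 0, 1, 2]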